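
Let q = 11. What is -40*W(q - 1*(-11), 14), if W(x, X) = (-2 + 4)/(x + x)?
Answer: -20/11 ≈ -1.8182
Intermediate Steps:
W(x, X) = 1/x (W(x, X) = 2/((2*x)) = 2*(1/(2*x)) = 1/x)
-40*W(q - 1*(-11), 14) = -40/(11 - 1*(-11)) = -40/(11 + 11) = -40/22 = -40*1/22 = -20/11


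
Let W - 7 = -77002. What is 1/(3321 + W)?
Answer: -1/73674 ≈ -1.3573e-5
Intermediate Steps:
W = -76995 (W = 7 - 77002 = -76995)
1/(3321 + W) = 1/(3321 - 76995) = 1/(-73674) = -1/73674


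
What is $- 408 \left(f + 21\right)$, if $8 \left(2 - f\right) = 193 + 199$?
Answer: $10608$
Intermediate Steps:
$f = -47$ ($f = 2 - \frac{193 + 199}{8} = 2 - 49 = -47$)
$- 408 \left(f + 21\right) = - 408 \left(-47 + 21\right) = \left(-408\right) \left(-26\right) = 10608$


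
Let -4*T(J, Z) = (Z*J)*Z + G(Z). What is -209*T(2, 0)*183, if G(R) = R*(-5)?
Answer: 0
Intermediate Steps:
G(R) = -5*R
T(J, Z) = 5*Z/4 - J*Z²/4 (T(J, Z) = -((Z*J)*Z - 5*Z)/4 = -((J*Z)*Z - 5*Z)/4 = -(J*Z² - 5*Z)/4 = -(-5*Z + J*Z²)/4 = 5*Z/4 - J*Z²/4)
-209*T(2, 0)*183 = -209*0*(5 - 1*2*0)/4*183 = -209*0*(5 + 0)/4*183 = -209*0*5/4*183 = -209*0*183 = 0*183 = 0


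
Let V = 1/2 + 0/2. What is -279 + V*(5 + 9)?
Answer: -272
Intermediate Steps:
V = 1/2 (V = 1*(1/2) + 0*(1/2) = 1/2 + 0 = 1/2 ≈ 0.50000)
-279 + V*(5 + 9) = -279 + (5 + 9)/2 = -279 + (1/2)*14 = -279 + 7 = -272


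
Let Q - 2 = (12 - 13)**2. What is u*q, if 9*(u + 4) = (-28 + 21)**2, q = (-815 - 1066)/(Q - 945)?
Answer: 2717/942 ≈ 2.8843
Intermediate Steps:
Q = 3 (Q = 2 + (12 - 13)**2 = 2 + (-1)**2 = 2 + 1 = 3)
q = 627/314 (q = (-815 - 1066)/(3 - 945) = -1881/(-942) = -1881*(-1/942) = 627/314 ≈ 1.9968)
u = 13/9 (u = -4 + (-28 + 21)**2/9 = -4 + (1/9)*(-7)**2 = -4 + (1/9)*49 = -4 + 49/9 = 13/9 ≈ 1.4444)
u*q = (13/9)*(627/314) = 2717/942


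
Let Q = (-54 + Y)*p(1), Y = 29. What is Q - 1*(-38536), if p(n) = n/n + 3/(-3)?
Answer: 38536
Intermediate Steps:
p(n) = 0 (p(n) = 1 + 3*(-⅓) = 1 - 1 = 0)
Q = 0 (Q = (-54 + 29)*0 = -25*0 = 0)
Q - 1*(-38536) = 0 - 1*(-38536) = 0 + 38536 = 38536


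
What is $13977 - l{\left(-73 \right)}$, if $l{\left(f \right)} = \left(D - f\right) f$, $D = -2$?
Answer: $19160$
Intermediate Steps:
$l{\left(f \right)} = f \left(-2 - f\right)$ ($l{\left(f \right)} = \left(-2 - f\right) f = f \left(-2 - f\right)$)
$13977 - l{\left(-73 \right)} = 13977 - \left(-1\right) \left(-73\right) \left(2 - 73\right) = 13977 - \left(-1\right) \left(-73\right) \left(-71\right) = 13977 - -5183 = 13977 + 5183 = 19160$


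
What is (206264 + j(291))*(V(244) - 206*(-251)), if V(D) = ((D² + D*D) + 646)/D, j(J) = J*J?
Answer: 1852735141495/122 ≈ 1.5186e+10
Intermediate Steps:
j(J) = J²
V(D) = (646 + 2*D²)/D (V(D) = ((D² + D²) + 646)/D = (2*D² + 646)/D = (646 + 2*D²)/D)
(206264 + j(291))*(V(244) - 206*(-251)) = (206264 + 291²)*((2*244 + 646/244) - 206*(-251)) = (206264 + 84681)*((488 + 646*(1/244)) + 51706) = 290945*((488 + 323/122) + 51706) = 290945*(59859/122 + 51706) = 290945*(6367991/122) = 1852735141495/122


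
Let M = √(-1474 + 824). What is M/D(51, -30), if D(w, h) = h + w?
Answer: 5*I*√26/21 ≈ 1.2141*I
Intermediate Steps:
M = 5*I*√26 (M = √(-650) = 5*I*√26 ≈ 25.495*I)
M/D(51, -30) = (5*I*√26)/(-30 + 51) = (5*I*√26)/21 = (5*I*√26)*(1/21) = 5*I*√26/21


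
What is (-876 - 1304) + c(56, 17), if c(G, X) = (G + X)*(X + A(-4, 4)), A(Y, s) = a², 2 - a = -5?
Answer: 2638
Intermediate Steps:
a = 7 (a = 2 - 1*(-5) = 2 + 5 = 7)
A(Y, s) = 49 (A(Y, s) = 7² = 49)
c(G, X) = (49 + X)*(G + X) (c(G, X) = (G + X)*(X + 49) = (G + X)*(49 + X) = (49 + X)*(G + X))
(-876 - 1304) + c(56, 17) = (-876 - 1304) + (17² + 49*56 + 49*17 + 56*17) = -2180 + (289 + 2744 + 833 + 952) = -2180 + 4818 = 2638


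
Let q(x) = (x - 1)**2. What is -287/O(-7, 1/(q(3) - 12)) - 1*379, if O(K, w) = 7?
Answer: -420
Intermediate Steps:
q(x) = (-1 + x)**2
-287/O(-7, 1/(q(3) - 12)) - 1*379 = -287/7 - 1*379 = -287*1/7 - 379 = -41 - 379 = -420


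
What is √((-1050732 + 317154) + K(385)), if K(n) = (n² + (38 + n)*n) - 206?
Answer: 4*I*√26419 ≈ 650.16*I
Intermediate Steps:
K(n) = -206 + n² + n*(38 + n) (K(n) = (n² + n*(38 + n)) - 206 = -206 + n² + n*(38 + n))
√((-1050732 + 317154) + K(385)) = √((-1050732 + 317154) + (-206 + 2*385² + 38*385)) = √(-733578 + (-206 + 2*148225 + 14630)) = √(-733578 + (-206 + 296450 + 14630)) = √(-733578 + 310874) = √(-422704) = 4*I*√26419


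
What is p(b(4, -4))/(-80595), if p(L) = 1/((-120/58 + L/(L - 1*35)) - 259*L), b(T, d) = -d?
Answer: 899/75222537300 ≈ 1.1951e-8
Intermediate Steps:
p(L) = 1/(-60/29 - 259*L + L/(-35 + L)) (p(L) = 1/((-120*1/58 + L/(L - 35)) - 259*L) = 1/((-60/29 + L/(-35 + L)) - 259*L) = 1/(-60/29 - 259*L + L/(-35 + L)))
p(b(4, -4))/(-80595) = (29*(-35 - 1*(-4))/(2100 - 7511*(-1*(-4))² + 262854*(-1*(-4))))/(-80595) = (29*(-35 + 4)/(2100 - 7511*4² + 262854*4))*(-1/80595) = (29*(-31)/(2100 - 7511*16 + 1051416))*(-1/80595) = (29*(-31)/(2100 - 120176 + 1051416))*(-1/80595) = (29*(-31)/933340)*(-1/80595) = (29*(1/933340)*(-31))*(-1/80595) = -899/933340*(-1/80595) = 899/75222537300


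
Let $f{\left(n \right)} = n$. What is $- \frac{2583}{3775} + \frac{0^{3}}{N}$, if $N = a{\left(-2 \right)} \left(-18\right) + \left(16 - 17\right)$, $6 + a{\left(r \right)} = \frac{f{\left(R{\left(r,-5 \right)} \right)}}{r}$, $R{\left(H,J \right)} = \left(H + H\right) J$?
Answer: $- \frac{2583}{3775} \approx -0.68424$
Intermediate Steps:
$R{\left(H,J \right)} = 2 H J$
$a{\left(r \right)} = -16$ ($a{\left(r \right)} = -6 + \frac{2 r \left(-5\right)}{r} = -6 + \frac{\left(-10\right) r}{r} = -6 - 10 = -16$)
$N = 287$ ($N = \left(-16\right) \left(-18\right) + \left(16 - 17\right) = 288 + \left(16 - 17\right) = 288 - 1 = 287$)
$- \frac{2583}{3775} + \frac{0^{3}}{N} = - \frac{2583}{3775} + \frac{0^{3}}{287} = \left(-2583\right) \frac{1}{3775} + 0 \cdot \frac{1}{287} = - \frac{2583}{3775} + 0 = - \frac{2583}{3775}$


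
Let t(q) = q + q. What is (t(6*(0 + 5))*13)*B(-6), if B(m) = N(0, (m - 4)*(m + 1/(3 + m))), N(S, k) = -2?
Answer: -1560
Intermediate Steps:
B(m) = -2
t(q) = 2*q
(t(6*(0 + 5))*13)*B(-6) = ((2*(6*(0 + 5)))*13)*(-2) = ((2*(6*5))*13)*(-2) = ((2*30)*13)*(-2) = (60*13)*(-2) = 780*(-2) = -1560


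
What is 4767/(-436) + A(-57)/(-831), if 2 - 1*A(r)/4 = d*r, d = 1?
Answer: -4064273/362316 ≈ -11.217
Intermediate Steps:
A(r) = 8 - 4*r
4767/(-436) + A(-57)/(-831) = 4767/(-436) + (8 - 4*(-57))/(-831) = 4767*(-1/436) + (8 + 228)*(-1/831) = -4767/436 + 236*(-1/831) = -4767/436 - 236/831 = -4064273/362316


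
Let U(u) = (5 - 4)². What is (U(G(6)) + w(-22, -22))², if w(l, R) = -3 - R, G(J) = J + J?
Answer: 400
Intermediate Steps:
G(J) = 2*J
U(u) = 1 (U(u) = 1² = 1)
(U(G(6)) + w(-22, -22))² = (1 + (-3 - 1*(-22)))² = (1 + (-3 + 22))² = (1 + 19)² = 20² = 400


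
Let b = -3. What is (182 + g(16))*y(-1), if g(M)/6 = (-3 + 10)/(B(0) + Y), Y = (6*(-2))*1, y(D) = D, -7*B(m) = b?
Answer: -4816/27 ≈ -178.37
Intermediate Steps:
B(m) = 3/7 (B(m) = -1/7*(-3) = 3/7)
Y = -12 (Y = -12*1 = -12)
g(M) = -98/27 (g(M) = 6*((-3 + 10)/(3/7 - 12)) = 6*(7/(-81/7)) = 6*(7*(-7/81)) = 6*(-49/81) = -98/27)
(182 + g(16))*y(-1) = (182 - 98/27)*(-1) = (4816/27)*(-1) = -4816/27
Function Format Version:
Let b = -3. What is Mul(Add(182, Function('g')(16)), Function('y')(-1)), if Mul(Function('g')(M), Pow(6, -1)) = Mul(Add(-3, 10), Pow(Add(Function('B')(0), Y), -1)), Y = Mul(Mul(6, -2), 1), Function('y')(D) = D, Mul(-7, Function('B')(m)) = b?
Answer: Rational(-4816, 27) ≈ -178.37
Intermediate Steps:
Function('B')(m) = Rational(3, 7) (Function('B')(m) = Mul(Rational(-1, 7), -3) = Rational(3, 7))
Y = -12 (Y = Mul(-12, 1) = -12)
Function('g')(M) = Rational(-98, 27) (Function('g')(M) = Mul(6, Mul(Add(-3, 10), Pow(Add(Rational(3, 7), -12), -1))) = Mul(6, Mul(7, Pow(Rational(-81, 7), -1))) = Mul(6, Mul(7, Rational(-7, 81))) = Mul(6, Rational(-49, 81)) = Rational(-98, 27))
Mul(Add(182, Function('g')(16)), Function('y')(-1)) = Mul(Add(182, Rational(-98, 27)), -1) = Mul(Rational(4816, 27), -1) = Rational(-4816, 27)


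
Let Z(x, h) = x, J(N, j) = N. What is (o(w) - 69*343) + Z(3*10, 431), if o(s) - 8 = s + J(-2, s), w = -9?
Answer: -23640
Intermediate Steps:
o(s) = 6 + s (o(s) = 8 + (s - 2) = 8 + (-2 + s) = 6 + s)
(o(w) - 69*343) + Z(3*10, 431) = ((6 - 9) - 69*343) + 3*10 = (-3 - 23667) + 30 = -23670 + 30 = -23640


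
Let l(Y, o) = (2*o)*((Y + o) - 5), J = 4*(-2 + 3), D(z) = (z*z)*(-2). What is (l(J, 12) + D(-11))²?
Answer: 484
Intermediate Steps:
D(z) = -2*z² (D(z) = z²*(-2) = -2*z²)
J = 4 (J = 4*1 = 4)
l(Y, o) = 2*o*(-5 + Y + o) (l(Y, o) = (2*o)*(-5 + Y + o) = 2*o*(-5 + Y + o))
(l(J, 12) + D(-11))² = (2*12*(-5 + 4 + 12) - 2*(-11)²)² = (2*12*11 - 2*121)² = (264 - 242)² = 22² = 484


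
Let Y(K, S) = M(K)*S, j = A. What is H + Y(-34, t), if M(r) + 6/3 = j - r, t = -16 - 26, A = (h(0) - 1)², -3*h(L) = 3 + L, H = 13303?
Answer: 11791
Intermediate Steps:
h(L) = -1 - L/3 (h(L) = -(3 + L)/3 = -1 - L/3)
A = 4 (A = ((-1 - ⅓*0) - 1)² = ((-1 + 0) - 1)² = (-1 - 1)² = (-2)² = 4)
j = 4
t = -42
M(r) = 2 - r (M(r) = -2 + (4 - r) = 2 - r)
Y(K, S) = S*(2 - K) (Y(K, S) = (2 - K)*S = S*(2 - K))
H + Y(-34, t) = 13303 - 42*(2 - 1*(-34)) = 13303 - 42*(2 + 34) = 13303 - 42*36 = 13303 - 1512 = 11791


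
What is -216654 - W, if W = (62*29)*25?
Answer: -261604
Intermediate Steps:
W = 44950 (W = 1798*25 = 44950)
-216654 - W = -216654 - 1*44950 = -216654 - 44950 = -261604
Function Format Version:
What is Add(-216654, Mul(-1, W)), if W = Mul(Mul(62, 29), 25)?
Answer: -261604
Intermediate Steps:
W = 44950 (W = Mul(1798, 25) = 44950)
Add(-216654, Mul(-1, W)) = Add(-216654, Mul(-1, 44950)) = Add(-216654, -44950) = -261604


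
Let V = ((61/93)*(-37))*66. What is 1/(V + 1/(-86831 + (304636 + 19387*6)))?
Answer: -10357937/16590742027 ≈ -0.00062432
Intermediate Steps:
V = -49654/31 (V = ((61*(1/93))*(-37))*66 = ((61/93)*(-37))*66 = -2257/93*66 = -49654/31 ≈ -1601.7)
1/(V + 1/(-86831 + (304636 + 19387*6))) = 1/(-49654/31 + 1/(-86831 + (304636 + 19387*6))) = 1/(-49654/31 + 1/(-86831 + (304636 + 116322))) = 1/(-49654/31 + 1/(-86831 + 420958)) = 1/(-49654/31 + 1/334127) = 1/(-16590742027/10357937) = -10357937/16590742027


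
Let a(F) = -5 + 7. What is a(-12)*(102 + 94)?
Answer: 392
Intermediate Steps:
a(F) = 2
a(-12)*(102 + 94) = 2*(102 + 94) = 2*196 = 392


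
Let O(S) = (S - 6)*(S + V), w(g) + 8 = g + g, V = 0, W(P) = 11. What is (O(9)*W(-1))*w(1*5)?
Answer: 594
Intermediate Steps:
w(g) = -8 + 2*g (w(g) = -8 + (g + g) = -8 + 2*g)
O(S) = S*(-6 + S) (O(S) = (S - 6)*(S + 0) = (-6 + S)*S = S*(-6 + S))
(O(9)*W(-1))*w(1*5) = ((9*(-6 + 9))*11)*(-8 + 2*(1*5)) = ((9*3)*11)*(-8 + 2*5) = (27*11)*(-8 + 10) = 297*2 = 594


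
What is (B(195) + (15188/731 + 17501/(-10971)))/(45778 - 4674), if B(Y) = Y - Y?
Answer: 21976331/47092271472 ≈ 0.00046667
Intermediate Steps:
B(Y) = 0
(B(195) + (15188/731 + 17501/(-10971)))/(45778 - 4674) = (0 + (15188/731 + 17501/(-10971)))/(45778 - 4674) = (0 + (15188*(1/731) + 17501*(-1/10971)))/41104 = (0 + (15188/731 - 17501/10971))*(1/41104) = (0 + 153834317/8019801)*(1/41104) = (153834317/8019801)*(1/41104) = 21976331/47092271472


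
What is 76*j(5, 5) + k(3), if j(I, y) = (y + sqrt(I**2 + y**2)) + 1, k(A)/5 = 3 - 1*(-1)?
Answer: 476 + 380*sqrt(2) ≈ 1013.4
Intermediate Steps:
k(A) = 20 (k(A) = 5*(3 - 1*(-1)) = 5*(3 + 1) = 5*4 = 20)
j(I, y) = 1 + y + sqrt(I**2 + y**2)
76*j(5, 5) + k(3) = 76*(1 + 5 + sqrt(5**2 + 5**2)) + 20 = 76*(1 + 5 + sqrt(25 + 25)) + 20 = 76*(1 + 5 + sqrt(50)) + 20 = 76*(1 + 5 + 5*sqrt(2)) + 20 = 76*(6 + 5*sqrt(2)) + 20 = (456 + 380*sqrt(2)) + 20 = 476 + 380*sqrt(2)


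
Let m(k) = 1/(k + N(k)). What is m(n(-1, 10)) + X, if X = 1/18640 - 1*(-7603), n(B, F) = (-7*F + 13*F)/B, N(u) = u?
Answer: 425159297/55920 ≈ 7603.0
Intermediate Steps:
n(B, F) = 6*F/B (n(B, F) = (6*F)/B = 6*F/B)
m(k) = 1/(2*k) (m(k) = 1/(k + k) = 1/(2*k))
X = 141719921/18640 (X = 1/18640 + 7603 = 141719921/18640 ≈ 7603.0)
m(n(-1, 10)) + X = 1/(2*((6*10/(-1)))) + 141719921/18640 = 1/(2*((6*10*(-1)))) + 141719921/18640 = (½)/(-60) + 141719921/18640 = (½)*(-1/60) + 141719921/18640 = -1/120 + 141719921/18640 = 425159297/55920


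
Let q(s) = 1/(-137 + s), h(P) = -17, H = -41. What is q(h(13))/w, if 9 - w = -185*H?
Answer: 1/1166704 ≈ 8.5712e-7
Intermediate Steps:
w = -7576 (w = 9 - (-185)*(-41) = 9 - 1*7585 = 9 - 7585 = -7576)
q(h(13))/w = 1/(-137 - 17*(-7576)) = -1/7576/(-154) = -1/154*(-1/7576) = 1/1166704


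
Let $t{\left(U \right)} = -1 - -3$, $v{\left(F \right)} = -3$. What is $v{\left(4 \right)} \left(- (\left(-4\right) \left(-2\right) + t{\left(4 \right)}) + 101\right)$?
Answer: $-273$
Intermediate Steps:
$t{\left(U \right)} = 2$ ($t{\left(U \right)} = -1 + 3 = 2$)
$v{\left(4 \right)} \left(- (\left(-4\right) \left(-2\right) + t{\left(4 \right)}) + 101\right) = - 3 \left(- (\left(-4\right) \left(-2\right) + 2) + 101\right) = - 3 \left(- (8 + 2) + 101\right) = - 3 \left(\left(-1\right) 10 + 101\right) = - 3 \left(-10 + 101\right) = \left(-3\right) 91 = -273$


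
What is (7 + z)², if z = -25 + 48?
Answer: 900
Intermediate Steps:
z = 23
(7 + z)² = (7 + 23)² = 30² = 900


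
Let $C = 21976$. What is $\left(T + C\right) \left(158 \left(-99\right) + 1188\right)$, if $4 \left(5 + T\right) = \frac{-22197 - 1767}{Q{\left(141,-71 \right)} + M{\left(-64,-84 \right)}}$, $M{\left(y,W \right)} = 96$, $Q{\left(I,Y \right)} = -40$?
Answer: $- \frac{8848630395}{28} \approx -3.1602 \cdot 10^{8}$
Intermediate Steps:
$T = - \frac{6271}{56}$ ($T = -5 + \frac{\left(-22197 - 1767\right) \frac{1}{-40 + 96}}{4} = -5 + \frac{\left(-23964\right) \frac{1}{56}}{4} = -5 + \frac{1}{4} \left(- \frac{5991}{14}\right) = -5 - \frac{5991}{56} = - \frac{6271}{56} \approx -111.98$)
$\left(T + C\right) \left(158 \left(-99\right) + 1188\right) = \left(- \frac{6271}{56} + 21976\right) \left(158 \left(-99\right) + 1188\right) = \frac{1224385 \left(-15642 + 1188\right)}{56} = \frac{1224385}{56} \left(-14454\right) = - \frac{8848630395}{28}$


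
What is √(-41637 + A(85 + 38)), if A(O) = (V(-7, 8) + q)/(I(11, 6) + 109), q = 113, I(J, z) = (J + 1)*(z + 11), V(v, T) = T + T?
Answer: 18*I*√12589799/313 ≈ 204.05*I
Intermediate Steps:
V(v, T) = 2*T
I(J, z) = (1 + J)*(11 + z)
A(O) = 129/313 (A(O) = (2*8 + 113)/((11 + 6 + 11*11 + 11*6) + 109) = (16 + 113)/((11 + 6 + 121 + 66) + 109) = 129/(204 + 109) = 129/313)
√(-41637 + A(85 + 38)) = √(-41637 + 129/313) = √(-13032252/313) = 18*I*√12589799/313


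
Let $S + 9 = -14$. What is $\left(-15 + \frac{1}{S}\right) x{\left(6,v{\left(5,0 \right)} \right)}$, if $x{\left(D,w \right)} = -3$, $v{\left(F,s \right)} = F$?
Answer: $\frac{1038}{23} \approx 45.13$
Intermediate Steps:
$S = -23$ ($S = -9 - 14 = -23$)
$\left(-15 + \frac{1}{S}\right) x{\left(6,v{\left(5,0 \right)} \right)} = \left(-15 + \frac{1}{-23}\right) \left(-3\right) = \left(-15 - \frac{1}{23}\right) \left(-3\right) = \left(- \frac{346}{23}\right) \left(-3\right) = \frac{1038}{23}$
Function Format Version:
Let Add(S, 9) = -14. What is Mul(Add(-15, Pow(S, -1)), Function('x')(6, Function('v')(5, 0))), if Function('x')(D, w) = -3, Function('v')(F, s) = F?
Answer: Rational(1038, 23) ≈ 45.130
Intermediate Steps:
S = -23 (S = Add(-9, -14) = -23)
Mul(Add(-15, Pow(S, -1)), Function('x')(6, Function('v')(5, 0))) = Mul(Add(-15, Pow(-23, -1)), -3) = Mul(Add(-15, Rational(-1, 23)), -3) = Mul(Rational(-346, 23), -3) = Rational(1038, 23)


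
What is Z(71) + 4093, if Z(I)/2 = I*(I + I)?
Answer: 24257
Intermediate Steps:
Z(I) = 4*I² (Z(I) = 2*(I*(I + I)) = 2*(I*(2*I)) = 2*(2*I²) = 4*I²)
Z(71) + 4093 = 4*71² + 4093 = 4*5041 + 4093 = 20164 + 4093 = 24257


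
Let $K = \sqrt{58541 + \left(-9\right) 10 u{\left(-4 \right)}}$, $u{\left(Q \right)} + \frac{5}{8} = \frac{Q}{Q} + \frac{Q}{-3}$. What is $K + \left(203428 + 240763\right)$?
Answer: $444191 + \frac{\sqrt{233549}}{2} \approx 4.4443 \cdot 10^{5}$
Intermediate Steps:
$u{\left(Q \right)} = \frac{3}{8} - \frac{Q}{3}$ ($u{\left(Q \right)} = - \frac{5}{8} + \left(\frac{Q}{Q} + \frac{Q}{-3}\right) = - \frac{5}{8} + \left(1 + Q \left(- \frac{1}{3}\right)\right) = - \frac{5}{8} - \left(-1 + \frac{Q}{3}\right) = \frac{3}{8} - \frac{Q}{3}$)
$K = \frac{\sqrt{233549}}{2}$ ($K = \sqrt{58541 + \left(-9\right) 10 \left(\frac{3}{8} - - \frac{4}{3}\right)} = \sqrt{58541 - 90 \left(\frac{3}{8} + \frac{4}{3}\right)} = \sqrt{58541 - \frac{615}{4}} = \sqrt{\frac{233549}{4}} = \frac{\sqrt{233549}}{2} \approx 241.63$)
$K + \left(203428 + 240763\right) = \frac{\sqrt{233549}}{2} + \left(203428 + 240763\right) = \frac{\sqrt{233549}}{2} + 444191 = 444191 + \frac{\sqrt{233549}}{2}$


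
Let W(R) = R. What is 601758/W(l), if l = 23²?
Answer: 601758/529 ≈ 1137.5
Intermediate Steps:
l = 529
601758/W(l) = 601758/529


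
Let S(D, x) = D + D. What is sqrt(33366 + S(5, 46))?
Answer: 4*sqrt(2086) ≈ 182.69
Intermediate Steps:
S(D, x) = 2*D
sqrt(33366 + S(5, 46)) = sqrt(33366 + 2*5) = sqrt(33366 + 10) = sqrt(33376) = 4*sqrt(2086)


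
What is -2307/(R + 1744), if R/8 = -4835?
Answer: 769/12312 ≈ 0.062459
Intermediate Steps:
R = -38680 (R = 8*(-4835) = -38680)
-2307/(R + 1744) = -2307/(-38680 + 1744) = -2307/(-36936) = -2307*(-1/36936) = 769/12312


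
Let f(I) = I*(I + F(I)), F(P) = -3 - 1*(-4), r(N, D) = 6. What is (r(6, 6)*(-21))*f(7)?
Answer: -7056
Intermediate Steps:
F(P) = 1 (F(P) = -3 + 4 = 1)
f(I) = I*(1 + I) (f(I) = I*(I + 1) = I*(1 + I))
(r(6, 6)*(-21))*f(7) = (6*(-21))*(7*(1 + 7)) = -882*8 = -126*56 = -7056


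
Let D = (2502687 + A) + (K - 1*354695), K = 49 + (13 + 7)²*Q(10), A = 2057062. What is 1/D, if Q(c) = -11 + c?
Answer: 1/4204703 ≈ 2.3783e-7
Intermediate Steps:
K = -351 (K = 49 + (13 + 7)²*(-11 + 10) = 49 + 20²*(-1) = 49 + 400*(-1) = 49 - 400 = -351)
D = 4204703 (D = (2502687 + 2057062) + (-351 - 1*354695) = 4559749 + (-351 - 354695) = 4559749 - 355046 = 4204703)
1/D = 1/4204703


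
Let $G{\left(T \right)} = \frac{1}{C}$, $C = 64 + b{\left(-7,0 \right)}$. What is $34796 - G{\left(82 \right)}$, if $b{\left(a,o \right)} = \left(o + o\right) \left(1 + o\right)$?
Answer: $\frac{2226943}{64} \approx 34796.0$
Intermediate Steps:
$b{\left(a,o \right)} = 2 o \left(1 + o\right)$
$C = 64$ ($C = 64 + 2 \cdot 0 \left(1 + 0\right) = 64 + 2 \cdot 0 \cdot 1 = 64 + 0 = 64$)
$G{\left(T \right)} = \frac{1}{64}$
$34796 - G{\left(82 \right)} = 34796 - \frac{1}{64} = \frac{2226943}{64}$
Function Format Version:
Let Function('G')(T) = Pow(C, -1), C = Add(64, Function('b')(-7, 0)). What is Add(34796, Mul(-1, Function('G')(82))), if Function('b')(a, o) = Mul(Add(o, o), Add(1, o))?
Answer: Rational(2226943, 64) ≈ 34796.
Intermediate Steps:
Function('b')(a, o) = Mul(2, o, Add(1, o)) (Function('b')(a, o) = Mul(Mul(2, o), Add(1, o)) = Mul(2, o, Add(1, o)))
C = 64 (C = Add(64, Mul(2, 0, Add(1, 0))) = Add(64, Mul(2, 0, 1)) = Add(64, 0) = 64)
Function('G')(T) = Rational(1, 64) (Function('G')(T) = Pow(64, -1) = Rational(1, 64))
Add(34796, Mul(-1, Function('G')(82))) = Add(34796, Mul(-1, Rational(1, 64))) = Add(34796, Rational(-1, 64)) = Rational(2226943, 64)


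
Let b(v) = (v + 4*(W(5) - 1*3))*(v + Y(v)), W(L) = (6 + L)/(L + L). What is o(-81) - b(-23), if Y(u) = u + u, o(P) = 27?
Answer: -10422/5 ≈ -2084.4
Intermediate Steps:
W(L) = (6 + L)/(2*L) (W(L) = (6 + L)/((2*L)) = (6 + L)*(1/(2*L)) = (6 + L)/(2*L))
Y(u) = 2*u
b(v) = 3*v*(-38/5 + v) (b(v) = (v + 4*((1/2)*(6 + 5)/5 - 1*3))*(v + 2*v) = (v + 4*((1/2)*(1/5)*11 - 3))*(3*v) = (v + 4*(11/10 - 3))*(3*v) = (v + 4*(-19/10))*(3*v) = (v - 38/5)*(3*v) = (-38/5 + v)*(3*v) = 3*v*(-38/5 + v))
o(-81) - b(-23) = 27 - 3*(-23)*(-38 + 5*(-23))/5 = 27 - 3*(-23)*(-38 - 115)/5 = 27 - 3*(-23)*(-153)/5 = 27 - 1*10557/5 = 27 - 10557/5 = -10422/5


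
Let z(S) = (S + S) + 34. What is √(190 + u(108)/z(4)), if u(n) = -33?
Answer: √37086/14 ≈ 13.756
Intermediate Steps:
z(S) = 34 + 2*S (z(S) = 2*S + 34 = 34 + 2*S)
√(190 + u(108)/z(4)) = √(190 - 33/(34 + 2*4)) = √(190 - 33/(34 + 8)) = √(190 - 33/42) = √(190 - 33*1/42) = √(190 - 11/14) = √(2649/14) = √37086/14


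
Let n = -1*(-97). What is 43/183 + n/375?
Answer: 3764/7625 ≈ 0.49364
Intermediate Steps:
n = 97
43/183 + n/375 = 43/183 + 97/375 = 3764/7625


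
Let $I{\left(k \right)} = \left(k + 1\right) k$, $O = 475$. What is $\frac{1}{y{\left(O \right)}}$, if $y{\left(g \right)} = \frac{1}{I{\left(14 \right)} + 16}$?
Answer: $226$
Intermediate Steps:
$I{\left(k \right)} = k \left(1 + k\right)$ ($I{\left(k \right)} = \left(1 + k\right) k = k \left(1 + k\right)$)
$y{\left(g \right)} = \frac{1}{226}$ ($y{\left(g \right)} = \frac{1}{14 \left(1 + 14\right) + 16} = \frac{1}{14 \cdot 15 + 16} = \frac{1}{210 + 16} = \frac{1}{226}$)
$\frac{1}{y{\left(O \right)}} = \frac{1}{\frac{1}{226}} = 226$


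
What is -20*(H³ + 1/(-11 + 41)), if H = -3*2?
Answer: 12958/3 ≈ 4319.3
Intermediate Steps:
H = -6
-20*(H³ + 1/(-11 + 41)) = -20*((-6)³ + 1/(-11 + 41)) = -20*(-216 + 1/30) = -20*(-6479/30) = 12958/3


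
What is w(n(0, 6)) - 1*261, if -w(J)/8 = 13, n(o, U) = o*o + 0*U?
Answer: -365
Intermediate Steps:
n(o, U) = o² (n(o, U) = o² + 0 = o²)
w(J) = -104 (w(J) = -8*13 = -104)
w(n(0, 6)) - 1*261 = -104 - 1*261 = -104 - 261 = -365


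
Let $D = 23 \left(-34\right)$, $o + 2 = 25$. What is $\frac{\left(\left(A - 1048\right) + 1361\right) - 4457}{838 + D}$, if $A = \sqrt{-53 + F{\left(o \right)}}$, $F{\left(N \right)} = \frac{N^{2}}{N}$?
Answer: $-74 + \frac{i \sqrt{30}}{56} \approx -74.0 + 0.097808 i$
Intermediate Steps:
$o = 23$ ($o = -2 + 25 = 23$)
$F{\left(N \right)} = N$
$D = -782$
$A = i \sqrt{30}$ ($A = \sqrt{-53 + 23} = \sqrt{-30} = i \sqrt{30} \approx 5.4772 i$)
$\frac{\left(\left(A - 1048\right) + 1361\right) - 4457}{838 + D} = \frac{\left(\left(i \sqrt{30} - 1048\right) + 1361\right) - 4457}{838 - 782} = \frac{\left(\left(-1048 + i \sqrt{30}\right) + 1361\right) - 4457}{56} = \left(\left(313 + i \sqrt{30}\right) - 4457\right) \frac{1}{56} = \left(-4144 + i \sqrt{30}\right) \frac{1}{56} = -74 + \frac{i \sqrt{30}}{56}$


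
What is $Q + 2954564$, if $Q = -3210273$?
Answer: $-255709$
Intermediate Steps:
$Q + 2954564 = -3210273 + 2954564 = -255709$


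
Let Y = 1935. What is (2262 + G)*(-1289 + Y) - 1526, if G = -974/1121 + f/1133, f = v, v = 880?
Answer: 8870393074/6077 ≈ 1.4597e+6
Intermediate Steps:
f = 880
G = -10642/115463 (G = -974/1121 + 880/1133 = -974*1/1121 + 880*(1/1133) = -974/1121 + 80/103 = -10642/115463 ≈ -0.092168)
(2262 + G)*(-1289 + Y) - 1526 = (2262 - 10642/115463)*(-1289 + 1935) - 1526 = (261166664/115463)*646 - 1526 = 8879666576/6077 - 1526 = 8870393074/6077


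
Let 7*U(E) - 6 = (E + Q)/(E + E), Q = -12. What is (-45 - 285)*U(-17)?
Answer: -38445/119 ≈ -323.07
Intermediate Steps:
U(E) = 6/7 + (-12 + E)/(14*E) (U(E) = 6/7 + ((E - 12)/(E + E))/7 = 6/7 + ((-12 + E)/((2*E)))/7 = 6/7 + ((-12 + E)*(1/(2*E)))/7 = 6/7 + ((-12 + E)/(2*E))/7 = 6/7 + (-12 + E)/(14*E))
(-45 - 285)*U(-17) = (-45 - 285)*((1/14)*(-12 + 13*(-17))/(-17)) = -165*(-1)*(-12 - 221)/(7*17) = -165*(-1)*(-233)/(7*17) = -330*233/238 = -38445/119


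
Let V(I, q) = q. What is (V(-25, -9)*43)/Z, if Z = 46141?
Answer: -387/46141 ≈ -0.0083873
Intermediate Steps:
(V(-25, -9)*43)/Z = -9*43/46141 = -387*1/46141 = -387/46141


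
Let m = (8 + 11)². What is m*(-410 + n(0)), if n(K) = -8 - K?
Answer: -150898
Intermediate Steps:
m = 361 (m = 19² = 361)
m*(-410 + n(0)) = 361*(-410 + (-8 - 1*0)) = 361*(-410 + (-8 + 0)) = 361*(-410 - 8) = 361*(-418) = -150898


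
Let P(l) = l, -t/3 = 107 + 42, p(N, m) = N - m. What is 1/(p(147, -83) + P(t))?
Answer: -1/217 ≈ -0.0046083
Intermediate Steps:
t = -447 (t = -3*(107 + 42) = -3*149 = -447)
1/(p(147, -83) + P(t)) = 1/((147 - 1*(-83)) - 447) = 1/((147 + 83) - 447) = 1/(230 - 447) = 1/(-217) = -1/217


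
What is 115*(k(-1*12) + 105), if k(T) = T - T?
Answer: 12075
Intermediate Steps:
k(T) = 0
115*(k(-1*12) + 105) = 115*(0 + 105) = 115*105 = 12075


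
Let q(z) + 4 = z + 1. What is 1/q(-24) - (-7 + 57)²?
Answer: -67501/27 ≈ -2500.0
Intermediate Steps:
q(z) = -3 + z (q(z) = -4 + (z + 1) = -4 + (1 + z) = -3 + z)
1/q(-24) - (-7 + 57)² = 1/(-3 - 24) - (-7 + 57)² = 1/(-27) - 1*50² = -1/27 - 1*2500 = -1/27 - 2500 = -67501/27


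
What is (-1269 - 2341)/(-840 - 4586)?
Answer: 1805/2713 ≈ 0.66531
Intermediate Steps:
(-1269 - 2341)/(-840 - 4586) = -3610/(-5426) = -3610*(-1/5426) = 1805/2713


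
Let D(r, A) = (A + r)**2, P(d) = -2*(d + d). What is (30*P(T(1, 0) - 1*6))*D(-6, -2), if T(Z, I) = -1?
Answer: 53760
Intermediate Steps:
P(d) = -4*d
(30*P(T(1, 0) - 1*6))*D(-6, -2) = (30*(-4*(-1 - 1*6)))*(-2 - 6)**2 = (30*(-4*(-1 - 6)))*(-8)**2 = (30*(-4*(-7)))*64 = (30*28)*64 = 840*64 = 53760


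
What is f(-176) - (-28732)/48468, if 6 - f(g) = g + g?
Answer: 4345069/12117 ≈ 358.59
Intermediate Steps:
f(g) = 6 - 2*g (f(g) = 6 - (g + g) = 6 - 2*g)
f(-176) - (-28732)/48468 = (6 - 2*(-176)) - (-28732)/48468 = (6 + 352) - (-28732)/48468 = 358 - 1*(-7183/12117) = 358 + 7183/12117 = 4345069/12117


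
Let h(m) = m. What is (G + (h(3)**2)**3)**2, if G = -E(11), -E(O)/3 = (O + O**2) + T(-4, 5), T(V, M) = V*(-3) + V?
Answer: 1320201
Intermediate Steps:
T(V, M) = -2*V (T(V, M) = -3*V + V = -2*V)
E(O) = -24 - 3*O - 3*O**2 (E(O) = -3*((O + O**2) - 2*(-4)) = -3*((O + O**2) + 8) = -3*(8 + O + O**2) = -24 - 3*O - 3*O**2)
G = 420 (G = -(-24 - 3*11 - 3*11**2) = -(-24 - 33 - 3*121) = -(-24 - 33 - 363) = -1*(-420) = 420)
(G + (h(3)**2)**3)**2 = (420 + (3**2)**3)**2 = (420 + 9**3)**2 = (420 + 729)**2 = 1149**2 = 1320201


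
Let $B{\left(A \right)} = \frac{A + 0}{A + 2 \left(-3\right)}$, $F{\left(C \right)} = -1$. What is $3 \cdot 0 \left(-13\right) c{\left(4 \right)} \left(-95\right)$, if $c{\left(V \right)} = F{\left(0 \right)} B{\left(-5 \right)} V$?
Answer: $0$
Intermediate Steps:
$B{\left(A \right)} = \frac{A}{-6 + A}$ ($B{\left(A \right)} = \frac{A}{A - 6} = \frac{A}{-6 + A}$)
$c{\left(V \right)} = - \frac{5 V}{11}$ ($c{\left(V \right)} = - \frac{-5}{-6 - 5} V = - \frac{-5}{-11} V = - \frac{\left(-5\right) \left(-1\right)}{11} V = \left(-1\right) \frac{5}{11} V = - \frac{5 V}{11}$)
$3 \cdot 0 \left(-13\right) c{\left(4 \right)} \left(-95\right) = 3 \cdot 0 \left(-13\right) \left(\left(- \frac{5}{11}\right) 4\right) \left(-95\right) = 0 \left(-13\right) \left(- \frac{20}{11}\right) \left(-95\right) = 0 \left(- \frac{20}{11}\right) \left(-95\right) = 0 \left(-95\right) = 0$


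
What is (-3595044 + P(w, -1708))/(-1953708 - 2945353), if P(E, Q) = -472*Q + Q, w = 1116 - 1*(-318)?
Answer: 2790576/4899061 ≈ 0.56961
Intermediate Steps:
w = 1434 (w = 1116 + 318 = 1434)
P(E, Q) = -471*Q
(-3595044 + P(w, -1708))/(-1953708 - 2945353) = (-3595044 - 471*(-1708))/(-1953708 - 2945353) = (-3595044 + 804468)/(-4899061) = -2790576*(-1/4899061) = 2790576/4899061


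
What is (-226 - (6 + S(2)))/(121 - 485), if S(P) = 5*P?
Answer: 121/182 ≈ 0.66483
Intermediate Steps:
(-226 - (6 + S(2)))/(121 - 485) = (-226 - (6 + 5*2))/(121 - 485) = (-226 - (6 + 10))/(-364) = (-226 - 1*16)*(-1/364) = (-226 - 16)*(-1/364) = -242*(-1/364) = 121/182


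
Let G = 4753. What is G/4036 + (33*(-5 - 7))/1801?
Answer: 6961897/7268836 ≈ 0.95777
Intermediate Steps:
G/4036 + (33*(-5 - 7))/1801 = 4753/4036 + (33*(-5 - 7))/1801 = 4753*(1/4036) + (33*(-12))*(1/1801) = 4753/4036 - 396*1/1801 = 4753/4036 - 396/1801 = 6961897/7268836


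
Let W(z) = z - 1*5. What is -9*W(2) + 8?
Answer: 35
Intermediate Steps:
W(z) = -5 + z (W(z) = z - 5 = -5 + z)
-9*W(2) + 8 = -9*(-5 + 2) + 8 = -9*(-3) + 8 = 27 + 8 = 35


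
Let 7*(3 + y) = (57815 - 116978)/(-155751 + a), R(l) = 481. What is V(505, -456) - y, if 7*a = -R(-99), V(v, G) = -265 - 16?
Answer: -303284327/1090738 ≈ -278.05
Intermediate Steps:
V(v, G) = -281
a = -481/7 (a = (-1*481)/7 = (⅐)*(-481) = -481/7 ≈ -68.714)
y = -3213051/1090738 (y = -3 + ((57815 - 116978)/(-155751 - 481/7))/7 = -3 + (-59163/(-1090738/7))/7 = -3 + (-59163*(-7/1090738))/7 = -3 + (⅐)*(414141/1090738) = -3 + 59163/1090738 = -3213051/1090738 ≈ -2.9458)
V(505, -456) - y = -281 - 1*(-3213051/1090738) = -281 + 3213051/1090738 = -303284327/1090738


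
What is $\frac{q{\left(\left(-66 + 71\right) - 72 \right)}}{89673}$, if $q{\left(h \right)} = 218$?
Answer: $\frac{218}{89673} \approx 0.0024311$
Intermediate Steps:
$\frac{q{\left(\left(-66 + 71\right) - 72 \right)}}{89673} = \frac{218}{89673}$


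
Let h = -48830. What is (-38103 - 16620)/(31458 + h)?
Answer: 54723/17372 ≈ 3.1501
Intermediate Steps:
(-38103 - 16620)/(31458 + h) = (-38103 - 16620)/(31458 - 48830) = -54723/(-17372) = -54723*(-1/17372) = 54723/17372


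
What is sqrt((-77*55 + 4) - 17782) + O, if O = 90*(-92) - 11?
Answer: -8291 + I*sqrt(22013) ≈ -8291.0 + 148.37*I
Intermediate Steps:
O = -8291 (O = -8280 - 11 = -8291)
sqrt((-77*55 + 4) - 17782) + O = sqrt((-77*55 + 4) - 17782) - 8291 = sqrt((-4235 + 4) - 17782) - 8291 = sqrt(-4231 - 17782) - 8291 = sqrt(-22013) - 8291 = I*sqrt(22013) - 8291 = -8291 + I*sqrt(22013)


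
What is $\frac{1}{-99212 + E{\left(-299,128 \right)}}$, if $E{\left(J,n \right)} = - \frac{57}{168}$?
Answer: $- \frac{56}{5555891} \approx -1.0079 \cdot 10^{-5}$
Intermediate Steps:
$E{\left(J,n \right)} = - \frac{19}{56}$ ($E{\left(J,n \right)} = \left(-57\right) \frac{1}{168} = - \frac{19}{56}$)
$\frac{1}{-99212 + E{\left(-299,128 \right)}} = \frac{1}{-99212 - \frac{19}{56}} = \frac{1}{- \frac{5555891}{56}} = - \frac{56}{5555891}$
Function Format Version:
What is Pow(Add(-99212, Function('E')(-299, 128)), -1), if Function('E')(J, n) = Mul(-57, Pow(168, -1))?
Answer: Rational(-56, 5555891) ≈ -1.0079e-5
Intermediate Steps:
Function('E')(J, n) = Rational(-19, 56) (Function('E')(J, n) = Mul(-57, Rational(1, 168)) = Rational(-19, 56))
Pow(Add(-99212, Function('E')(-299, 128)), -1) = Pow(Add(-99212, Rational(-19, 56)), -1) = Pow(Rational(-5555891, 56), -1) = Rational(-56, 5555891)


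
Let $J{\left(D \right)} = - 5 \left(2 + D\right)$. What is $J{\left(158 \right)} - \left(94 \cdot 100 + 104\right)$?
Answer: $-10304$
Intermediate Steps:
$J{\left(D \right)} = -10 - 5 D$
$J{\left(158 \right)} - \left(94 \cdot 100 + 104\right) = \left(-10 - 790\right) - \left(94 \cdot 100 + 104\right) = \left(-10 - 790\right) - \left(9400 + 104\right) = -800 - 9504 = -10304$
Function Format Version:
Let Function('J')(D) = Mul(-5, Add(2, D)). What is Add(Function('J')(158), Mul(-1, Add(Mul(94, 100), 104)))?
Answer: -10304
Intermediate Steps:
Function('J')(D) = Add(-10, Mul(-5, D))
Add(Function('J')(158), Mul(-1, Add(Mul(94, 100), 104))) = Add(Add(-10, Mul(-5, 158)), Mul(-1, Add(Mul(94, 100), 104))) = Add(Add(-10, -790), Mul(-1, Add(9400, 104))) = Add(-800, Mul(-1, 9504)) = Add(-800, -9504) = -10304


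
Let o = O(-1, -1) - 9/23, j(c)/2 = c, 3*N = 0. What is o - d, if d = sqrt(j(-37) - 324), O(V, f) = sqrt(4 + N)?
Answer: 37/23 - I*sqrt(398) ≈ 1.6087 - 19.95*I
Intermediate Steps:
N = 0 (N = (1/3)*0 = 0)
O(V, f) = 2 (O(V, f) = sqrt(4 + 0) = sqrt(4) = 2)
j(c) = 2*c
d = I*sqrt(398) (d = sqrt(2*(-37) - 324) = sqrt(-74 - 324) = sqrt(-398) = I*sqrt(398) ≈ 19.95*I)
o = 37/23 (o = 2 - 9/23 = 37/23 ≈ 1.6087)
o - d = 37/23 - I*sqrt(398)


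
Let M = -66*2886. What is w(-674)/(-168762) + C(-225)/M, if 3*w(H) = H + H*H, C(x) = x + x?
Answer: -217607237/243523566 ≈ -0.89358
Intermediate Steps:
M = -190476
C(x) = 2*x
w(H) = H/3 + H²/3 (w(H) = (H + H*H)/3 = (H + H²)/3 = H/3 + H²/3)
w(-674)/(-168762) + C(-225)/M = ((⅓)*(-674)*(1 - 674))/(-168762) + (2*(-225))/(-190476) = ((⅓)*(-674)*(-673))*(-1/168762) - 450*(-1/190476) = (453602/3)*(-1/168762) + 25/10582 = -226801/253143 + 25/10582 = -217607237/243523566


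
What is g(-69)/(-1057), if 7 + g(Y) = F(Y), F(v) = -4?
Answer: 11/1057 ≈ 0.010407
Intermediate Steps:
g(Y) = -11 (g(Y) = -7 - 4 = -11)
g(-69)/(-1057) = -11/(-1057) = -11*(-1/1057) = 11/1057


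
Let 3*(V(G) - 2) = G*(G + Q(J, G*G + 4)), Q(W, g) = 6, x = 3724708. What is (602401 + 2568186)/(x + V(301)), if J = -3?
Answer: 9511761/11266537 ≈ 0.84425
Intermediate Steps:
V(G) = 2 + G*(6 + G)/3 (V(G) = 2 + (G*(G + 6))/3 = 2 + (G*(6 + G))/3 = 2 + G*(6 + G)/3)
(602401 + 2568186)/(x + V(301)) = (602401 + 2568186)/(3724708 + (2 + 2*301 + (1/3)*301**2)) = 3170587/(3724708 + (2 + 602 + (1/3)*90601)) = 3170587/(3724708 + (2 + 602 + 90601/3)) = 3170587/(3724708 + 92413/3) = 3170587/(11266537/3) = 3170587*(3/11266537) = 9511761/11266537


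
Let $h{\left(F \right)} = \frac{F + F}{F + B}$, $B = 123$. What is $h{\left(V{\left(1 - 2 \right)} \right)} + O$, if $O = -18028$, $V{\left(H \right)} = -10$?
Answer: $- \frac{2037184}{113} \approx -18028.0$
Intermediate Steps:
$h{\left(F \right)} = \frac{2 F}{123 + F}$ ($h{\left(F \right)} = \frac{F + F}{F + 123} = \frac{2 F}{123 + F}$)
$h{\left(V{\left(1 - 2 \right)} \right)} + O = 2 \left(-10\right) \frac{1}{123 - 10} - 18028 = 2 \left(-10\right) \frac{1}{113} - 18028 = - \frac{20}{113} - 18028 = - \frac{2037184}{113}$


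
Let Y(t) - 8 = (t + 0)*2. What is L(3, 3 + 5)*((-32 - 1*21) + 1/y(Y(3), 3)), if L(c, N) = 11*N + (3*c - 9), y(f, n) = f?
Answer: -32604/7 ≈ -4657.7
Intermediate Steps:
Y(t) = 8 + 2*t (Y(t) = 8 + (t + 0)*2 = 8 + t*2 = 8 + 2*t)
L(c, N) = -9 + 3*c + 11*N (L(c, N) = 11*N + (-9 + 3*c) = -9 + 3*c + 11*N)
L(3, 3 + 5)*((-32 - 1*21) + 1/y(Y(3), 3)) = (-9 + 3*3 + 11*(3 + 5))*((-32 - 1*21) + 1/(8 + 2*3)) = (-9 + 9 + 11*8)*((-32 - 21) + 1/(8 + 6)) = (-9 + 9 + 88)*(-53 + 1/14) = 88*(-53 + 1/14) = 88*(-741/14) = -32604/7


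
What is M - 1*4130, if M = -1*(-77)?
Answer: -4053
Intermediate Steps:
M = 77
M - 1*4130 = 77 - 1*4130 = 77 - 4130 = -4053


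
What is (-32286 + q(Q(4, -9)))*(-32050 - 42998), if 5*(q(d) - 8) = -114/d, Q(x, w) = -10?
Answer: 60555705864/25 ≈ 2.4222e+9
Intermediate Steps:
q(d) = 8 - 114/(5*d) (q(d) = 8 + (-114/d)/5 = 8 - 114/(5*d))
(-32286 + q(Q(4, -9)))*(-32050 - 42998) = (-32286 + (8 - 114/5/(-10)))*(-32050 - 42998) = (-32286 + (8 - 114/5*(-⅒)))*(-75048) = (-32286 + (8 + 57/25))*(-75048) = (-32286 + 257/25)*(-75048) = -806893/25*(-75048) = 60555705864/25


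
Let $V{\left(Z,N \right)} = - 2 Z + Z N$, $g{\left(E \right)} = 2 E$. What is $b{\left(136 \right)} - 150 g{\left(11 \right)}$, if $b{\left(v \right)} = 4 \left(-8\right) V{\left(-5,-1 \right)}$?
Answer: $-3780$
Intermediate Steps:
$V{\left(Z,N \right)} = - 2 Z + N Z$
$b{\left(v \right)} = -480$ ($b{\left(v \right)} = 4 \left(-8\right) \left(- 5 \left(-2 - 1\right)\right) = - 32 \left(\left(-5\right) \left(-3\right)\right) = \left(-32\right) 15 = -480$)
$b{\left(136 \right)} - 150 g{\left(11 \right)} = -480 - 150 \cdot 2 \cdot 11 = -480 - 150 \cdot 22 = -480 - 3300 = -3780$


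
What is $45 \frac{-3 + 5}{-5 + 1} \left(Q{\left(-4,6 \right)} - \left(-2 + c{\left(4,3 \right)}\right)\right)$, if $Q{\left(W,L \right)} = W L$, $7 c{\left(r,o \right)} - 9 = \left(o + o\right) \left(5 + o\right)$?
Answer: $\frac{9495}{14} \approx 678.21$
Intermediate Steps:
$c{\left(r,o \right)} = \frac{9}{7} + \frac{2 o \left(5 + o\right)}{7}$ ($c{\left(r,o \right)} = \frac{9}{7} + \frac{\left(o + o\right) \left(5 + o\right)}{7} = \frac{9}{7} + \frac{2 o \left(5 + o\right)}{7}$)
$Q{\left(W,L \right)} = L W$
$45 \frac{-3 + 5}{-5 + 1} \left(Q{\left(-4,6 \right)} - \left(-2 + c{\left(4,3 \right)}\right)\right) = 45 \frac{-3 + 5}{-5 + 1} \left(6 \left(-4\right) - \left(- \frac{5}{7} + \frac{18}{7} + \frac{30}{7}\right)\right) = 45 \frac{2}{-4} \left(-24 - \left(\frac{25}{7} + \frac{18}{7}\right)\right) = 45 \cdot 2 \left(- \frac{1}{4}\right) \left(-24 + \left(2 - \left(\frac{9}{7} + \frac{18}{7} + \frac{30}{7}\right)\right)\right) = 45 \left(- \frac{-24 + \left(2 - \frac{57}{7}\right)}{2}\right) = 45 \left(- \frac{-24 - \frac{43}{7}}{2}\right) = 45 \left(\left(- \frac{1}{2}\right) \left(- \frac{211}{7}\right)\right) = 45 \cdot \frac{211}{14} = \frac{9495}{14}$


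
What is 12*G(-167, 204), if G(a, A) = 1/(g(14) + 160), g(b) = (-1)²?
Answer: 12/161 ≈ 0.074534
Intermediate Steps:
g(b) = 1
G(a, A) = 1/161 (G(a, A) = 1/(1 + 160) = 1/161)
12*G(-167, 204) = 12*(1/161) = 12/161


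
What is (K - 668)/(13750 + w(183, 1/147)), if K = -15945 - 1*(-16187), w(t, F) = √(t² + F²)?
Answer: -63287358750/2042363949349 + 31311*√723663802/2042363949349 ≈ -0.030575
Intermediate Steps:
w(t, F) = √(F² + t²)
K = 242 (K = -15945 + 16187 = 242)
(K - 668)/(13750 + w(183, 1/147)) = (242 - 668)/(13750 + √((1/147)² + 183²)) = -426/(13750 + √((1/147)² + 33489)) = -426/(13750 + √(1/21609 + 33489)) = -426/(13750 + √(723663802/21609)) = -426/(13750 + √723663802/147)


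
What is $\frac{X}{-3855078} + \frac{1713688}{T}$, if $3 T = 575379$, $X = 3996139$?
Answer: $\frac{1946656473479}{246458991618} \approx 7.8985$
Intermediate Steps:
$T = 191793$ ($T = \frac{1}{3} \cdot 575379 = 191793$)
$\frac{X}{-3855078} + \frac{1713688}{T} = \frac{3996139}{-3855078} + \frac{1713688}{191793} = 3996139 \left(- \frac{1}{3855078}\right) + 1713688 \cdot \frac{1}{191793} = - \frac{3996139}{3855078} + \frac{1713688}{191793} = \frac{1946656473479}{246458991618}$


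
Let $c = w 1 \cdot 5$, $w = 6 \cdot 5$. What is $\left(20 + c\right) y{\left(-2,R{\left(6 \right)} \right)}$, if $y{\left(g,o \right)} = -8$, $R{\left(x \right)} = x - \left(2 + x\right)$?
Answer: $-1360$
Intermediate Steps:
$w = 30$
$R{\left(x \right)} = -2$
$c = 150$ ($c = 30 \cdot 1 \cdot 5 = 30 \cdot 5 = 150$)
$\left(20 + c\right) y{\left(-2,R{\left(6 \right)} \right)} = \left(20 + 150\right) \left(-8\right) = 170 \left(-8\right) = -1360$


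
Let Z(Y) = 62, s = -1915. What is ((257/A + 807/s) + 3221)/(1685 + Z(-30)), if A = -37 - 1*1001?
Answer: 6401277349/3472634190 ≈ 1.8433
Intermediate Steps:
A = -1038 (A = -37 - 1001 = -1038)
((257/A + 807/s) + 3221)/(1685 + Z(-30)) = ((257/(-1038) + 807/(-1915)) + 3221)/(1685 + 62) = ((257*(-1/1038) + 807*(-1/1915)) + 3221)/1747 = ((-257/1038 - 807/1915) + 3221)*(1/1747) = (-1329821/1987770 + 3221)*(1/1747) = (6401277349/1987770)*(1/1747) = 6401277349/3472634190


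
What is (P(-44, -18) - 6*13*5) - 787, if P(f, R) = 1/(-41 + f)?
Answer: -100046/85 ≈ -1177.0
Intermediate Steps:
(P(-44, -18) - 6*13*5) - 787 = (1/(-41 - 44) - 6*13*5) - 787 = (1/(-85) - 78*5) - 787 = (-1/85 - 390) - 787 = -33151/85 - 787 = -100046/85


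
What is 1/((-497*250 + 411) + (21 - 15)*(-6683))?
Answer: -1/163937 ≈ -6.0999e-6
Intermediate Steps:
1/((-497*250 + 411) + (21 - 15)*(-6683)) = 1/((-124250 + 411) + 6*(-6683)) = 1/(-123839 - 40098) = 1/(-163937) = -1/163937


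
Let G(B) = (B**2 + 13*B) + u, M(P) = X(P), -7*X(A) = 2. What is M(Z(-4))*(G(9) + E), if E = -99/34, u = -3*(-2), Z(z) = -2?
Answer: -6837/119 ≈ -57.454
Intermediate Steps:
u = 6
E = -99/34 (E = -99*1/34 = -99/34 ≈ -2.9118)
X(A) = -2/7 (X(A) = -1/7*2 = -2/7)
M(P) = -2/7
G(B) = 6 + B**2 + 13*B (G(B) = (B**2 + 13*B) + 6 = 6 + B**2 + 13*B)
M(Z(-4))*(G(9) + E) = -2*((6 + 9**2 + 13*9) - 99/34)/7 = -2*((6 + 81 + 117) - 99/34)/7 = -2*(204 - 99/34)/7 = -2/7*6837/34 = -6837/119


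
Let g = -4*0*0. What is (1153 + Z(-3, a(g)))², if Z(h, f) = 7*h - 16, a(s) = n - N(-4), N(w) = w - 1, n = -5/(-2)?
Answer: 1245456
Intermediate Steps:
n = 5/2 (n = -5*(-½) = 5/2 ≈ 2.5000)
N(w) = -1 + w
g = 0 (g = 0*0 = 0)
a(s) = 15/2 (a(s) = 5/2 - (-1 - 4) = 5/2 - 1*(-5) = 5/2 + 5 = 15/2)
Z(h, f) = -16 + 7*h
(1153 + Z(-3, a(g)))² = (1153 + (-16 + 7*(-3)))² = (1153 + (-16 - 21))² = (1153 - 37)² = 1116² = 1245456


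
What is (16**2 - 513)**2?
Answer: 66049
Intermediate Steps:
(16**2 - 513)**2 = (256 - 513)**2 = (-257)**2 = 66049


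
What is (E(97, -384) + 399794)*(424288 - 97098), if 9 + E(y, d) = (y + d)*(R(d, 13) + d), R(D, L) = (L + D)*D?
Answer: -13211007888250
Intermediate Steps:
R(D, L) = D*(D + L) (R(D, L) = (D + L)*D = D*(D + L))
E(y, d) = -9 + (d + y)*(d + d*(13 + d)) (E(y, d) = -9 + (y + d)*(d*(d + 13) + d) = -9 + (d + y)*(d*(13 + d) + d) = -9 + (d + y)*(d + d*(13 + d)))
(E(97, -384) + 399794)*(424288 - 97098) = ((-9 + (-384)**3 + 14*(-384)**2 + 97*(-384)**2 + 14*(-384)*97) + 399794)*(424288 - 97098) = ((-9 - 56623104 + 14*147456 + 97*147456 - 521472) + 399794)*327190 = ((-9 - 56623104 + 2064384 + 14303232 - 521472) + 399794)*327190 = (-40776969 + 399794)*327190 = -40377175*327190 = -13211007888250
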